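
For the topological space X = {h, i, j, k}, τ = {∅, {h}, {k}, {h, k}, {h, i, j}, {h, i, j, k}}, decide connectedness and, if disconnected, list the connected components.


(X, τ) is disconnected; components = [{k}, {h, i, j}].

Find clopen sets (U ∈ τ with X ∖ U ∈ τ):
  U = ∅, X ∖ U = {h, i, j, k} — both open, so U is clopen.
  U = {k}, X ∖ U = {h, i, j} — both open, so U is clopen.
  U = {h, i, j}, X ∖ U = {k} — both open, so U is clopen.
  U = {h, i, j, k}, X ∖ U = ∅ — both open, so U is clopen.
Nontrivial clopen(s) exist: e.g. {h, i, j}. So (X, τ) is disconnected.
Compute connected components by grouping points that agree on all clopens:
  component: {k}
  component: {h, i, j}


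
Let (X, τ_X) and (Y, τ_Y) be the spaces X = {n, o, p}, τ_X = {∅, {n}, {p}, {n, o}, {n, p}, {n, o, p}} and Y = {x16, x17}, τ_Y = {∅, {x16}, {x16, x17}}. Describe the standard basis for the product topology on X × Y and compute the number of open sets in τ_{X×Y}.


Basis B = {∅ × ∅, {n} × {x16}, {p} × {x16}, {n} × {x16, x17}, {n, o} × {x16}, {n, p} × {x16}, {p} × {x16, x17}, {n, o, p} × {x16}, {n, o} × {x16, x17}, {n, p} × {x16, x17}, {n, o, p} × {x16, x17}}; |τ_{X×Y}| = 18.

Enumerate products U × V with U ∈ τ_X, V ∈ τ_Y (deduplicated):
  ∅ × ∅ = {} (∅)
  {n} × {x16} = {(n,x16)}
  {p} × {x16} = {(p,x16)}
  {n} × {x16, x17} = {(n,x16), (n,x17)}
  {n, o} × {x16} = {(n,x16), (o,x16)}
  {n, p} × {x16} = {(n,x16), (p,x16)}
  {p} × {x16, x17} = {(p,x16), (p,x17)}
  {n, o, p} × {x16} = {(n,x16), (o,x16), (p,x16)}
  {n, o} × {x16, x17} = {(n,x16), (n,x17), (o,x16), (o,x17)}
  {n, p} × {x16, x17} = {(n,x16), (n,x17), (p,x16), (p,x17)}
  {n, o, p} × {x16, x17} = {(n,x16), (n,x17), (o,x16), (o,x17), (p,x16), (p,x17)}
These 11 distinct sets form the basis B.
Close under arbitrary unions to get τ_{X×Y}; counting gives |τ_{X×Y}| = 18.


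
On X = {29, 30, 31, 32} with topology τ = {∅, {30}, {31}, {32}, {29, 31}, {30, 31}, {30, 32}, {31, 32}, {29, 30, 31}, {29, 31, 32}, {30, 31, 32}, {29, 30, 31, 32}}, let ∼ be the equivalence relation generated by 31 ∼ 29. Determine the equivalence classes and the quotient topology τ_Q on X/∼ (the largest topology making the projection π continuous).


X/∼ = {[29=31], [30], [32]}; |τ_Q| = 8.

Equivalence classes: [29=31], [30], [32].
Quotient map π: X → X/∼ sends 29 ↦ [29=31], 30 ↦ [30], 31 ↦ [29=31], 32 ↦ [32].
For each subset V ⊆ X/∼, compute π^{-1}(V) ⊆ X and check whether π^{-1}(V) ∈ τ. V is open in τ_Q iff π^{-1}(V) ∈ τ.
  V = {}: π^{-1}(V) = ∅ ∈ τ ✓.
  V = {[29=31]}: π^{-1}(V) = {29, 31} ∈ τ ✓.
  V = {[30]}: π^{-1}(V) = {30} ∈ τ ✓.
  V = {[29=31], [30]}: π^{-1}(V) = {29, 30, 31} ∈ τ ✓.
  V = {[32]}: π^{-1}(V) = {32} ∈ τ ✓.
  V = {[29=31], [32]}: π^{-1}(V) = {29, 31, 32} ∈ τ ✓.
  V = {[30], [32]}: π^{-1}(V) = {30, 32} ∈ τ ✓.
  V = {[29=31], [30], [32]}: π^{-1}(V) = {29, 30, 31, 32} ∈ τ ✓.
Open sets in the quotient: τ_Q = {{}, {[29=31]}, {[30]}, {[29=31], [30]}, {[32]}, {[29=31], [32]}, {[30], [32]}, {[29=31], [30], [32]}} (8 elements).


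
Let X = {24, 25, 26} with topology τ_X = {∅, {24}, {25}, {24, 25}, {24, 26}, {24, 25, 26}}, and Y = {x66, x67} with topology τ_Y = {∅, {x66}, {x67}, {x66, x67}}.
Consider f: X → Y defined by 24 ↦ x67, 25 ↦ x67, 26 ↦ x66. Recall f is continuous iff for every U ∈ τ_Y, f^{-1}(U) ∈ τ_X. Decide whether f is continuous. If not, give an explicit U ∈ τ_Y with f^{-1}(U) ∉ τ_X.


f is NOT continuous.

Compute f^{-1}(U) for each U ∈ τ_Y:
  U = ∅: f^{-1}(U) = ∅ ∈ τ_X ✓.
  U = {x66}: f^{-1}(U) = {26} ∉ τ_X ✗.
  U = {x67}: f^{-1}(U) = {24, 25} ∈ τ_X ✓.
  U = {x66, x67}: f^{-1}(U) = {24, 25, 26} ∈ τ_X ✓.
Found U = {x66} with f^{-1}(U) = {26} not in τ_X. Therefore f is NOT continuous.


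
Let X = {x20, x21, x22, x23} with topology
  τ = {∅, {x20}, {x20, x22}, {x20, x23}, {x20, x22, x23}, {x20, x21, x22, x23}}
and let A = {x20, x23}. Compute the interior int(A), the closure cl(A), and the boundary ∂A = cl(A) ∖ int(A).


int(A) = {x20, x23}, cl(A) = {x20, x21, x22, x23}, ∂A = {x21, x22}.

Closed sets in (X, τ) are complements of opens:
  closed(X, τ) = {∅, {x21}, {x21, x22}, {x21, x23}, {x21, x22, x23}, {x20, x21, x22, x23}}.
int(A) = ⋃ {U ∈ τ : U ⊆ A}. Opens contained in A: ∅, {x20}, {x20, x23}.
Taking the union of these: int(A) = {x20, x23}.
cl(A) = ⋂ {C closed : A ⊆ C}. Closed sets containing A: {x20, x21, x22, x23}.
Intersecting these: cl(A) = {x20, x21, x22, x23}.
∂A = cl(A) ∖ int(A) = {x20, x21, x22, x23} ∖ {x20, x23} = {x21, x22}.


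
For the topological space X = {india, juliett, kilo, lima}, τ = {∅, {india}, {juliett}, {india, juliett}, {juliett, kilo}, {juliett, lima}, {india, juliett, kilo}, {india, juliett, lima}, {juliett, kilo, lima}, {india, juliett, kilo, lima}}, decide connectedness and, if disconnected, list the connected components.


(X, τ) is disconnected; components = [{india}, {juliett, kilo, lima}].

Find clopen sets (U ∈ τ with X ∖ U ∈ τ):
  U = ∅, X ∖ U = {india, juliett, kilo, lima} — both open, so U is clopen.
  U = {india}, X ∖ U = {juliett, kilo, lima} — both open, so U is clopen.
  U = {juliett, kilo, lima}, X ∖ U = {india} — both open, so U is clopen.
  U = {india, juliett, kilo, lima}, X ∖ U = ∅ — both open, so U is clopen.
Nontrivial clopen(s) exist: e.g. {juliett, kilo, lima}. So (X, τ) is disconnected.
Compute connected components by grouping points that agree on all clopens:
  component: {india}
  component: {juliett, kilo, lima}


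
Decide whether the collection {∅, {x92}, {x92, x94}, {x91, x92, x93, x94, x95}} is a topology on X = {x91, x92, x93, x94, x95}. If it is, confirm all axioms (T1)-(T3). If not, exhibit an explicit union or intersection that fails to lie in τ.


τ IS a topology on X.

Axiom (T1): ∅ ∈ τ? Yes; X ∈ τ? Yes.
Axiom (T2/T3): check pairwise unions and intersections of members of τ.
All pairwise intersections and unions checked — each lies in τ. Therefore τ satisfies (T1), (T2), (T3): it IS a topology on X.


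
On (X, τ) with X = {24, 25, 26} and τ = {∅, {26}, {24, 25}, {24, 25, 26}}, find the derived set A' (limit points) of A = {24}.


A' = {25}

For each x ∈ X, list the open sets U ∈ τ with x ∈ U, then check whether U ∩ (A ∖ {x}) ≠ ∅ for every such U.
  x = 24: open {24, 25} ∋ x has {24, 25} ∩ (A ∖ {24}) = ∅, so x is NOT a limit point.
  x = 25: opens ∋ x are {24, 25}, {24, 25, 26}; each meets A ∖ {25}, so x IS a limit point.
  x = 26: open {26} ∋ x has {26} ∩ (A ∖ {26}) = ∅, so x is NOT a limit point.
Collecting: A' = {25}.


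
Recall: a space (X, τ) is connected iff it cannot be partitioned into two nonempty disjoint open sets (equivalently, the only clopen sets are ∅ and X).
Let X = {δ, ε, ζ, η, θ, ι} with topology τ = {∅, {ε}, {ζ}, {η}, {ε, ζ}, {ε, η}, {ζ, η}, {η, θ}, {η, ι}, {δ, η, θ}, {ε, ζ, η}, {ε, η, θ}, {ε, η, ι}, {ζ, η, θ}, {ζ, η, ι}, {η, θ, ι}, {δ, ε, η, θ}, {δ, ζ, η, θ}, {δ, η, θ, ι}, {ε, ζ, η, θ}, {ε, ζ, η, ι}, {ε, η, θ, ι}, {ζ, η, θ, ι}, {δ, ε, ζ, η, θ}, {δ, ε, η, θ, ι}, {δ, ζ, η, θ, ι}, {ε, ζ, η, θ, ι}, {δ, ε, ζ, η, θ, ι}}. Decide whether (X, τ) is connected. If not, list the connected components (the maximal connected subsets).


(X, τ) is disconnected; components = [{ε}, {ζ}, {δ, η, θ, ι}].

Find clopen sets (U ∈ τ with X ∖ U ∈ τ):
  U = ∅, X ∖ U = {δ, ε, ζ, η, θ, ι} — both open, so U is clopen.
  U = {ε}, X ∖ U = {δ, ζ, η, θ, ι} — both open, so U is clopen.
  U = {ζ}, X ∖ U = {δ, ε, η, θ, ι} — both open, so U is clopen.
  U = {ε, ζ}, X ∖ U = {δ, η, θ, ι} — both open, so U is clopen.
  U = {δ, η, θ, ι}, X ∖ U = {ε, ζ} — both open, so U is clopen.
  U = {δ, ε, η, θ, ι}, X ∖ U = {ζ} — both open, so U is clopen.
  U = {δ, ζ, η, θ, ι}, X ∖ U = {ε} — both open, so U is clopen.
  U = {δ, ε, ζ, η, θ, ι}, X ∖ U = ∅ — both open, so U is clopen.
Nontrivial clopen(s) exist: e.g. {δ, ε, η, θ, ι}. So (X, τ) is disconnected.
Compute connected components by grouping points that agree on all clopens:
  component: {ε}
  component: {ζ}
  component: {δ, η, θ, ι}


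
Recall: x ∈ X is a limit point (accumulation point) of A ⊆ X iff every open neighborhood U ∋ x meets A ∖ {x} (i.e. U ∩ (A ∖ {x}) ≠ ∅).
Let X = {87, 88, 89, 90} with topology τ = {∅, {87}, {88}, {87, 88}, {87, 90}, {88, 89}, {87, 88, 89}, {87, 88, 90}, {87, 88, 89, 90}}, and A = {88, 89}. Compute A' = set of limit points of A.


A' = {89}

For each x ∈ X, list the open sets U ∈ τ with x ∈ U, then check whether U ∩ (A ∖ {x}) ≠ ∅ for every such U.
  x = 87: open {87} ∋ x has {87} ∩ (A ∖ {87}) = ∅, so x is NOT a limit point.
  x = 88: open {88} ∋ x has {88} ∩ (A ∖ {88}) = ∅, so x is NOT a limit point.
  x = 89: opens ∋ x are {88, 89}, {87, 88, 89}, {87, 88, 89, 90}; each meets A ∖ {89}, so x IS a limit point.
  x = 90: open {87, 90} ∋ x has {87, 90} ∩ (A ∖ {90}) = ∅, so x is NOT a limit point.
Collecting: A' = {89}.


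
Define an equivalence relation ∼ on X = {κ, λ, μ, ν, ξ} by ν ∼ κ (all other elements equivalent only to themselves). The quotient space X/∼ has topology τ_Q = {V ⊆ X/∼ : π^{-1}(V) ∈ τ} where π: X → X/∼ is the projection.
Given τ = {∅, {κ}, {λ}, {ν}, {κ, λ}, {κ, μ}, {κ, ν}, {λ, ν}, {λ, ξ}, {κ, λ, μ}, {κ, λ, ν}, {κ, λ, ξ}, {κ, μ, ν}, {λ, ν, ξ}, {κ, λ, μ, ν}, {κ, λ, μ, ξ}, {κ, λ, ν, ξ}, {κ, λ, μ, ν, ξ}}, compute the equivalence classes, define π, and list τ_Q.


X/∼ = {[κ=ν], [λ], [μ], [ξ]}; |τ_Q| = 9.

Equivalence classes: [κ=ν], [λ], [μ], [ξ].
Quotient map π: X → X/∼ sends κ ↦ [κ=ν], λ ↦ [λ], μ ↦ [μ], ν ↦ [κ=ν], ξ ↦ [ξ].
For each subset V ⊆ X/∼, compute π^{-1}(V) ⊆ X and check whether π^{-1}(V) ∈ τ. V is open in τ_Q iff π^{-1}(V) ∈ τ.
  V = {}: π^{-1}(V) = ∅ ∈ τ ✓.
  V = {[κ=ν]}: π^{-1}(V) = {κ, ν} ∈ τ ✓.
  V = {[λ]}: π^{-1}(V) = {λ} ∈ τ ✓.
  V = {[κ=ν], [λ]}: π^{-1}(V) = {κ, λ, ν} ∈ τ ✓.
  V = {[μ]}: π^{-1}(V) = {μ} ∉ τ ✗.
  V = {[κ=ν], [μ]}: π^{-1}(V) = {κ, μ, ν} ∈ τ ✓.
  V = {[λ], [μ]}: π^{-1}(V) = {λ, μ} ∉ τ ✗.
  V = {[κ=ν], [λ], [μ]}: π^{-1}(V) = {κ, λ, μ, ν} ∈ τ ✓.
  V = {[ξ]}: π^{-1}(V) = {ξ} ∉ τ ✗.
  V = {[κ=ν], [ξ]}: π^{-1}(V) = {κ, ν, ξ} ∉ τ ✗.
  V = {[λ], [ξ]}: π^{-1}(V) = {λ, ξ} ∈ τ ✓.
  V = {[κ=ν], [λ], [ξ]}: π^{-1}(V) = {κ, λ, ν, ξ} ∈ τ ✓.
  V = {[μ], [ξ]}: π^{-1}(V) = {μ, ξ} ∉ τ ✗.
  V = {[κ=ν], [μ], [ξ]}: π^{-1}(V) = {κ, μ, ν, ξ} ∉ τ ✗.
  V = {[λ], [μ], [ξ]}: π^{-1}(V) = {λ, μ, ξ} ∉ τ ✗.
  V = {[κ=ν], [λ], [μ], [ξ]}: π^{-1}(V) = {κ, λ, μ, ν, ξ} ∈ τ ✓.
Open sets in the quotient: τ_Q = {{}, {[κ=ν]}, {[λ]}, {[κ=ν], [λ]}, {[κ=ν], [μ]}, {[κ=ν], [λ], [μ]}, {[λ], [ξ]}, {[κ=ν], [λ], [ξ]}, {[κ=ν], [λ], [μ], [ξ]}} (9 elements).


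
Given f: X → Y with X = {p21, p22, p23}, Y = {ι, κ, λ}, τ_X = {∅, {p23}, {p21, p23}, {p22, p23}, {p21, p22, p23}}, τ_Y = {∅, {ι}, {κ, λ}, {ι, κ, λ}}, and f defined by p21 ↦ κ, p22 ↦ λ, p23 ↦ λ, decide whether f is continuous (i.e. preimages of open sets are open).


f IS continuous.

Compute f^{-1}(U) for each U ∈ τ_Y:
  U = ∅: f^{-1}(U) = ∅ ∈ τ_X ✓.
  U = {ι}: f^{-1}(U) = ∅ ∈ τ_X ✓.
  U = {κ, λ}: f^{-1}(U) = {p21, p22, p23} ∈ τ_X ✓.
  U = {ι, κ, λ}: f^{-1}(U) = {p21, p22, p23} ∈ τ_X ✓.
Every preimage lies in τ_X, so f IS continuous.


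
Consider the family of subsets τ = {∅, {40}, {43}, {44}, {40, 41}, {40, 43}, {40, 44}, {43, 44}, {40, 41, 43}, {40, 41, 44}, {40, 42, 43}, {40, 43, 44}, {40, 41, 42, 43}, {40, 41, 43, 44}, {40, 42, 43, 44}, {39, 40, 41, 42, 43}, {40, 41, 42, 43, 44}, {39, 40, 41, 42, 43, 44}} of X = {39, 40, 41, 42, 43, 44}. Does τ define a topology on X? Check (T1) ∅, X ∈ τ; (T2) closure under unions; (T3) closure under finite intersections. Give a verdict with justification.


τ IS a topology on X.

Axiom (T1): ∅ ∈ τ? Yes; X ∈ τ? Yes.
Axiom (T2/T3): check pairwise unions and intersections of members of τ.
All pairwise intersections and unions checked — each lies in τ. Therefore τ satisfies (T1), (T2), (T3): it IS a topology on X.


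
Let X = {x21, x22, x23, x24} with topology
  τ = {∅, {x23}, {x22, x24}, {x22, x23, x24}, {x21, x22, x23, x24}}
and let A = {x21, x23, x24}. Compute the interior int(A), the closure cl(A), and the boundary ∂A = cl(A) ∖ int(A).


int(A) = {x23}, cl(A) = {x21, x22, x23, x24}, ∂A = {x21, x22, x24}.

Closed sets in (X, τ) are complements of opens:
  closed(X, τ) = {∅, {x21}, {x21, x23}, {x21, x22, x24}, {x21, x22, x23, x24}}.
int(A) = ⋃ {U ∈ τ : U ⊆ A}. Opens contained in A: ∅, {x23}.
Taking the union of these: int(A) = {x23}.
cl(A) = ⋂ {C closed : A ⊆ C}. Closed sets containing A: {x21, x22, x23, x24}.
Intersecting these: cl(A) = {x21, x22, x23, x24}.
∂A = cl(A) ∖ int(A) = {x21, x22, x23, x24} ∖ {x23} = {x21, x22, x24}.


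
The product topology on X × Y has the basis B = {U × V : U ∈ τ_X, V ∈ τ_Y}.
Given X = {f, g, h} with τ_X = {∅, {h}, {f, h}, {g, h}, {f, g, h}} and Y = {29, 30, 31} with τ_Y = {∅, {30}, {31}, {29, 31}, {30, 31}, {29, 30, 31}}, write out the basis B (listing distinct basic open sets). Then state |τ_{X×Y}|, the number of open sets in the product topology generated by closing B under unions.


Basis B = {∅ × ∅, {h} × {30}, {h} × {31}, {f, h} × {30}, {f, h} × {31}, {g, h} × {30}, {g, h} × {31}, {h} × {29, 31}, {h} × {30, 31}, {f, g, h} × {30}, {f, g, h} × {31}, {h} × {29, 30, 31}, {f, h} × {29, 31}, {f, h} × {30, 31}, {g, h} × {29, 31}, {g, h} × {30, 31}, {f, h} × {29, 30, 31}, {f, g, h} × {29, 31}, {f, g, h} × {30, 31}, {g, h} × {29, 30, 31}, {f, g, h} × {29, 30, 31}}; |τ_{X×Y}| = 70.

Enumerate products U × V with U ∈ τ_X, V ∈ τ_Y (deduplicated):
  ∅ × ∅ = {} (∅)
  {h} × {30} = {(h,30)}
  {h} × {31} = {(h,31)}
  {f, h} × {30} = {(f,30), (h,30)}
  {f, h} × {31} = {(f,31), (h,31)}
  {g, h} × {30} = {(g,30), (h,30)}
  {g, h} × {31} = {(g,31), (h,31)}
  {h} × {29, 31} = {(h,29), (h,31)}
  {h} × {30, 31} = {(h,30), (h,31)}
  {f, g, h} × {30} = {(f,30), (g,30), (h,30)}
  {f, g, h} × {31} = {(f,31), (g,31), (h,31)}
  {h} × {29, 30, 31} = {(h,29), (h,30), (h,31)}
  {f, h} × {29, 31} = {(f,29), (f,31), (h,29), (h,31)}
  {f, h} × {30, 31} = {(f,30), (f,31), (h,30), (h,31)}
  {g, h} × {29, 31} = {(g,29), (g,31), (h,29), (h,31)}
  {g, h} × {30, 31} = {(g,30), (g,31), (h,30), (h,31)}
  {f, h} × {29, 30, 31} = {(f,29), (f,30), (f,31), (h,29), (h,30), (h,31)}
  {f, g, h} × {29, 31} = {(f,29), (f,31), (g,29), (g,31), (h,29), (h,31)}
  {f, g, h} × {30, 31} = {(f,30), (f,31), (g,30), (g,31), (h,30), (h,31)}
  {g, h} × {29, 30, 31} = {(g,29), (g,30), (g,31), (h,29), (h,30), (h,31)}
  {f, g, h} × {29, 30, 31} = {(f,29), (f,30), (f,31), (g,29), (g,30), (g,31), (h,29), (h,30), (h,31)}
These 21 distinct sets form the basis B.
Close under arbitrary unions to get τ_{X×Y}; counting gives |τ_{X×Y}| = 70.


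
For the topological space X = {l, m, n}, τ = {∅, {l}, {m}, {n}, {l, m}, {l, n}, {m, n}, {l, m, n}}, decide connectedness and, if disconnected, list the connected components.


(X, τ) is disconnected; components = [{l}, {m}, {n}].

Find clopen sets (U ∈ τ with X ∖ U ∈ τ):
  U = ∅, X ∖ U = {l, m, n} — both open, so U is clopen.
  U = {l}, X ∖ U = {m, n} — both open, so U is clopen.
  U = {m}, X ∖ U = {l, n} — both open, so U is clopen.
  U = {n}, X ∖ U = {l, m} — both open, so U is clopen.
  U = {l, m}, X ∖ U = {n} — both open, so U is clopen.
  U = {l, n}, X ∖ U = {m} — both open, so U is clopen.
  U = {m, n}, X ∖ U = {l} — both open, so U is clopen.
  U = {l, m, n}, X ∖ U = ∅ — both open, so U is clopen.
Nontrivial clopen(s) exist: e.g. {l}. So (X, τ) is disconnected.
Compute connected components by grouping points that agree on all clopens:
  component: {l}
  component: {m}
  component: {n}


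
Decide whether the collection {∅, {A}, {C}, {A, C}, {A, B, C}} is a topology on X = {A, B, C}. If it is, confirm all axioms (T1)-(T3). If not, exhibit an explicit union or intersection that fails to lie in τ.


τ IS a topology on X.

Axiom (T1): ∅ ∈ τ? Yes; X ∈ τ? Yes.
Axiom (T2/T3): check pairwise unions and intersections of members of τ.
All pairwise intersections and unions checked — each lies in τ. Therefore τ satisfies (T1), (T2), (T3): it IS a topology on X.


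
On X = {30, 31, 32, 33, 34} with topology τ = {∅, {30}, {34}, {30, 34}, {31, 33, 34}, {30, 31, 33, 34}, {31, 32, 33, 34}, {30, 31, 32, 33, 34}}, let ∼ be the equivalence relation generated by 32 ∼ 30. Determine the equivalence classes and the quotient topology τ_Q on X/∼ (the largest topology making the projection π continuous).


X/∼ = {[30=32], [31], [33], [34]}; |τ_Q| = 4.

Equivalence classes: [30=32], [31], [33], [34].
Quotient map π: X → X/∼ sends 30 ↦ [30=32], 31 ↦ [31], 32 ↦ [30=32], 33 ↦ [33], 34 ↦ [34].
For each subset V ⊆ X/∼, compute π^{-1}(V) ⊆ X and check whether π^{-1}(V) ∈ τ. V is open in τ_Q iff π^{-1}(V) ∈ τ.
  V = {}: π^{-1}(V) = ∅ ∈ τ ✓.
  V = {[30=32]}: π^{-1}(V) = {30, 32} ∉ τ ✗.
  V = {[31]}: π^{-1}(V) = {31} ∉ τ ✗.
  V = {[30=32], [31]}: π^{-1}(V) = {30, 31, 32} ∉ τ ✗.
  V = {[33]}: π^{-1}(V) = {33} ∉ τ ✗.
  V = {[30=32], [33]}: π^{-1}(V) = {30, 32, 33} ∉ τ ✗.
  V = {[31], [33]}: π^{-1}(V) = {31, 33} ∉ τ ✗.
  V = {[30=32], [31], [33]}: π^{-1}(V) = {30, 31, 32, 33} ∉ τ ✗.
  V = {[34]}: π^{-1}(V) = {34} ∈ τ ✓.
  V = {[30=32], [34]}: π^{-1}(V) = {30, 32, 34} ∉ τ ✗.
  V = {[31], [34]}: π^{-1}(V) = {31, 34} ∉ τ ✗.
  V = {[30=32], [31], [34]}: π^{-1}(V) = {30, 31, 32, 34} ∉ τ ✗.
  V = {[33], [34]}: π^{-1}(V) = {33, 34} ∉ τ ✗.
  V = {[30=32], [33], [34]}: π^{-1}(V) = {30, 32, 33, 34} ∉ τ ✗.
  V = {[31], [33], [34]}: π^{-1}(V) = {31, 33, 34} ∈ τ ✓.
  V = {[30=32], [31], [33], [34]}: π^{-1}(V) = {30, 31, 32, 33, 34} ∈ τ ✓.
Open sets in the quotient: τ_Q = {{}, {[34]}, {[31], [33], [34]}, {[30=32], [31], [33], [34]}} (4 elements).


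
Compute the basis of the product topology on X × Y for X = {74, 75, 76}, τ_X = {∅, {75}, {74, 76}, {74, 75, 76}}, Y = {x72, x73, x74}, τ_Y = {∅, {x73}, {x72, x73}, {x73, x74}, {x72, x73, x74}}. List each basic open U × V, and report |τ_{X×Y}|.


Basis B = {∅ × ∅, {75} × {x73}, {74, 76} × {x73}, {75} × {x72, x73}, {75} × {x73, x74}, {74, 75, 76} × {x73}, {75} × {x72, x73, x74}, {74, 76} × {x72, x73}, {74, 76} × {x73, x74}, {74, 76} × {x72, x73, x74}, {74, 75, 76} × {x72, x73}, {74, 75, 76} × {x73, x74}, {74, 75, 76} × {x72, x73, x74}}; |τ_{X×Y}| = 25.

Enumerate products U × V with U ∈ τ_X, V ∈ τ_Y (deduplicated):
  ∅ × ∅ = {} (∅)
  {75} × {x73} = {(75,x73)}
  {74, 76} × {x73} = {(74,x73), (76,x73)}
  {75} × {x72, x73} = {(75,x72), (75,x73)}
  {75} × {x73, x74} = {(75,x73), (75,x74)}
  {74, 75, 76} × {x73} = {(74,x73), (75,x73), (76,x73)}
  {75} × {x72, x73, x74} = {(75,x72), (75,x73), (75,x74)}
  {74, 76} × {x72, x73} = {(74,x72), (74,x73), (76,x72), (76,x73)}
  {74, 76} × {x73, x74} = {(74,x73), (74,x74), (76,x73), (76,x74)}
  {74, 76} × {x72, x73, x74} = {(74,x72), (74,x73), (74,x74), (76,x72), (76,x73), (76,x74)}
  {74, 75, 76} × {x72, x73} = {(74,x72), (74,x73), (75,x72), (75,x73), (76,x72), (76,x73)}
  {74, 75, 76} × {x73, x74} = {(74,x73), (74,x74), (75,x73), (75,x74), (76,x73), (76,x74)}
  {74, 75, 76} × {x72, x73, x74} = {(74,x72), (74,x73), (74,x74), (75,x72), (75,x73), (75,x74), (76,x72), (76,x73), (76,x74)}
These 13 distinct sets form the basis B.
Close under arbitrary unions to get τ_{X×Y}; counting gives |τ_{X×Y}| = 25.


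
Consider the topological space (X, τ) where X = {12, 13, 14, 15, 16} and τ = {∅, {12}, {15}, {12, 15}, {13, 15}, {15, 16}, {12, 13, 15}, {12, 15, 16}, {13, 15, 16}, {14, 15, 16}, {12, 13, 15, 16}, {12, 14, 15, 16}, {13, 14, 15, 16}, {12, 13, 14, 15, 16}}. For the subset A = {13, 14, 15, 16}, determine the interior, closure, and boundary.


int(A) = {13, 14, 15, 16}, cl(A) = {13, 14, 15, 16}, ∂A = ∅.

Closed sets in (X, τ) are complements of opens:
  closed(X, τ) = {∅, {12}, {13}, {14}, {12, 13}, {12, 14}, {13, 14}, {14, 16}, {12, 13, 14}, {12, 14, 16}, {13, 14, 16}, {12, 13, 14, 16}, {13, 14, 15, 16}, {12, 13, 14, 15, 16}}.
int(A) = ⋃ {U ∈ τ : U ⊆ A}. Opens contained in A: ∅, {15}, {13, 15}, {15, 16}, {13, 15, 16}, {14, 15, 16}, {13, 14, 15, 16}.
Taking the union of these: int(A) = {13, 14, 15, 16}.
cl(A) = ⋂ {C closed : A ⊆ C}. Closed sets containing A: {13, 14, 15, 16}, {12, 13, 14, 15, 16}.
Intersecting these: cl(A) = {13, 14, 15, 16}.
∂A = cl(A) ∖ int(A) = {13, 14, 15, 16} ∖ {13, 14, 15, 16} = ∅.


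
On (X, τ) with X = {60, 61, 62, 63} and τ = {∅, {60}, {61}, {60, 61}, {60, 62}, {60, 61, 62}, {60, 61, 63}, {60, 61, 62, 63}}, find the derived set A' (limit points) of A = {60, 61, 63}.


A' = {62, 63}

For each x ∈ X, list the open sets U ∈ τ with x ∈ U, then check whether U ∩ (A ∖ {x}) ≠ ∅ for every such U.
  x = 60: open {60} ∋ x has {60} ∩ (A ∖ {60}) = ∅, so x is NOT a limit point.
  x = 61: open {61} ∋ x has {61} ∩ (A ∖ {61}) = ∅, so x is NOT a limit point.
  x = 62: opens ∋ x are {60, 62}, {60, 61, 62}, {60, 61, 62, 63}; each meets A ∖ {62}, so x IS a limit point.
  x = 63: opens ∋ x are {60, 61, 63}, {60, 61, 62, 63}; each meets A ∖ {63}, so x IS a limit point.
Collecting: A' = {62, 63}.


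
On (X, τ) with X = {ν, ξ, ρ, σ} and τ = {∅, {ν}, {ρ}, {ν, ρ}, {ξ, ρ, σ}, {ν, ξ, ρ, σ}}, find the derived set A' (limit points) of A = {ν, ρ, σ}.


A' = {ξ, σ}

For each x ∈ X, list the open sets U ∈ τ with x ∈ U, then check whether U ∩ (A ∖ {x}) ≠ ∅ for every such U.
  x = ν: open {ν} ∋ x has {ν} ∩ (A ∖ {ν}) = ∅, so x is NOT a limit point.
  x = ξ: opens ∋ x are {ξ, ρ, σ}, {ν, ξ, ρ, σ}; each meets A ∖ {ξ}, so x IS a limit point.
  x = ρ: open {ρ} ∋ x has {ρ} ∩ (A ∖ {ρ}) = ∅, so x is NOT a limit point.
  x = σ: opens ∋ x are {ξ, ρ, σ}, {ν, ξ, ρ, σ}; each meets A ∖ {σ}, so x IS a limit point.
Collecting: A' = {ξ, σ}.


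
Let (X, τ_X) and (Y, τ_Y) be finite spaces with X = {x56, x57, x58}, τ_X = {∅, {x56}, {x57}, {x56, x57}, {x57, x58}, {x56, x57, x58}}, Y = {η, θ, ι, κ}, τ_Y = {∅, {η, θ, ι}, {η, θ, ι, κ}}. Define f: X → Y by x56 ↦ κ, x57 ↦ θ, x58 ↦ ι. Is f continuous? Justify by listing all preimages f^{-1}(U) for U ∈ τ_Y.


f IS continuous.

Compute f^{-1}(U) for each U ∈ τ_Y:
  U = ∅: f^{-1}(U) = ∅ ∈ τ_X ✓.
  U = {η, θ, ι}: f^{-1}(U) = {x57, x58} ∈ τ_X ✓.
  U = {η, θ, ι, κ}: f^{-1}(U) = {x56, x57, x58} ∈ τ_X ✓.
Every preimage lies in τ_X, so f IS continuous.


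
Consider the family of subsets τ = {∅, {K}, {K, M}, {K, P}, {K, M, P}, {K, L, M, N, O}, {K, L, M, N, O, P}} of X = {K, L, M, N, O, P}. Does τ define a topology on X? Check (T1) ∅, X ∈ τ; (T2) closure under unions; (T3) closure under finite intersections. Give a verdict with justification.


τ IS a topology on X.

Axiom (T1): ∅ ∈ τ? Yes; X ∈ τ? Yes.
Axiom (T2/T3): check pairwise unions and intersections of members of τ.
All pairwise intersections and unions checked — each lies in τ. Therefore τ satisfies (T1), (T2), (T3): it IS a topology on X.


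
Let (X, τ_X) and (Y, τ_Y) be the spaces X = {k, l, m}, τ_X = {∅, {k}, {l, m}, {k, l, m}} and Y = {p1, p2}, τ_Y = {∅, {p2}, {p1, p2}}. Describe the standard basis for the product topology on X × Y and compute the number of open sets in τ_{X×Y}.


Basis B = {∅ × ∅, {k} × {p2}, {k} × {p1, p2}, {l, m} × {p2}, {k, l, m} × {p2}, {l, m} × {p1, p2}, {k, l, m} × {p1, p2}}; |τ_{X×Y}| = 9.

Enumerate products U × V with U ∈ τ_X, V ∈ τ_Y (deduplicated):
  ∅ × ∅ = {} (∅)
  {k} × {p2} = {(k,p2)}
  {k} × {p1, p2} = {(k,p1), (k,p2)}
  {l, m} × {p2} = {(l,p2), (m,p2)}
  {k, l, m} × {p2} = {(k,p2), (l,p2), (m,p2)}
  {l, m} × {p1, p2} = {(l,p1), (l,p2), (m,p1), (m,p2)}
  {k, l, m} × {p1, p2} = {(k,p1), (k,p2), (l,p1), (l,p2), (m,p1), (m,p2)}
These 7 distinct sets form the basis B.
Close under arbitrary unions to get τ_{X×Y}; counting gives |τ_{X×Y}| = 9.


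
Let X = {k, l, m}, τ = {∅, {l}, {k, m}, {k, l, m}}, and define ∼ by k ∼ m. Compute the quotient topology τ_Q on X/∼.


X/∼ = {[k=m], [l]}; |τ_Q| = 4.

Equivalence classes: [k=m], [l].
Quotient map π: X → X/∼ sends k ↦ [k=m], l ↦ [l], m ↦ [k=m].
For each subset V ⊆ X/∼, compute π^{-1}(V) ⊆ X and check whether π^{-1}(V) ∈ τ. V is open in τ_Q iff π^{-1}(V) ∈ τ.
  V = {}: π^{-1}(V) = ∅ ∈ τ ✓.
  V = {[k=m]}: π^{-1}(V) = {k, m} ∈ τ ✓.
  V = {[l]}: π^{-1}(V) = {l} ∈ τ ✓.
  V = {[k=m], [l]}: π^{-1}(V) = {k, l, m} ∈ τ ✓.
Open sets in the quotient: τ_Q = {{}, {[k=m]}, {[l]}, {[k=m], [l]}} (4 elements).


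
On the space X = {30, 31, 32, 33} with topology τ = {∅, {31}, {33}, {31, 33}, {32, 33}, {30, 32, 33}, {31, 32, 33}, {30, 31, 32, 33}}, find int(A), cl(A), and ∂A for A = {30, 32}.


int(A) = ∅, cl(A) = {30, 32}, ∂A = {30, 32}.

Closed sets in (X, τ) are complements of opens:
  closed(X, τ) = {∅, {30}, {31}, {30, 31}, {30, 32}, {30, 31, 32}, {30, 32, 33}, {30, 31, 32, 33}}.
int(A) = ⋃ {U ∈ τ : U ⊆ A}. Opens contained in A: ∅.
Taking the union of these: int(A) = ∅.
cl(A) = ⋂ {C closed : A ⊆ C}. Closed sets containing A: {30, 32}, {30, 31, 32}, {30, 32, 33}, {30, 31, 32, 33}.
Intersecting these: cl(A) = {30, 32}.
∂A = cl(A) ∖ int(A) = {30, 32} ∖ ∅ = {30, 32}.


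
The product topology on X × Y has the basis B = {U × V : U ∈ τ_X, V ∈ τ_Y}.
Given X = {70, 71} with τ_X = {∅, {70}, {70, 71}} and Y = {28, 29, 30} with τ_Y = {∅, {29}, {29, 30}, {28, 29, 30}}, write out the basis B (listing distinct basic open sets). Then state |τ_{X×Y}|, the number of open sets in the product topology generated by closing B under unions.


Basis B = {∅ × ∅, {70} × {29}, {70} × {29, 30}, {70, 71} × {29}, {70} × {28, 29, 30}, {70, 71} × {29, 30}, {70, 71} × {28, 29, 30}}; |τ_{X×Y}| = 10.

Enumerate products U × V with U ∈ τ_X, V ∈ τ_Y (deduplicated):
  ∅ × ∅ = {} (∅)
  {70} × {29} = {(70,29)}
  {70} × {29, 30} = {(70,29), (70,30)}
  {70, 71} × {29} = {(70,29), (71,29)}
  {70} × {28, 29, 30} = {(70,28), (70,29), (70,30)}
  {70, 71} × {29, 30} = {(70,29), (70,30), (71,29), (71,30)}
  {70, 71} × {28, 29, 30} = {(70,28), (70,29), (70,30), (71,28), (71,29), (71,30)}
These 7 distinct sets form the basis B.
Close under arbitrary unions to get τ_{X×Y}; counting gives |τ_{X×Y}| = 10.


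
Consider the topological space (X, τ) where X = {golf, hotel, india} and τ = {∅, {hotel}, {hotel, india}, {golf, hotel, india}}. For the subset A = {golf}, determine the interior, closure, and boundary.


int(A) = ∅, cl(A) = {golf}, ∂A = {golf}.

Closed sets in (X, τ) are complements of opens:
  closed(X, τ) = {∅, {golf}, {golf, india}, {golf, hotel, india}}.
int(A) = ⋃ {U ∈ τ : U ⊆ A}. Opens contained in A: ∅.
Taking the union of these: int(A) = ∅.
cl(A) = ⋂ {C closed : A ⊆ C}. Closed sets containing A: {golf}, {golf, india}, {golf, hotel, india}.
Intersecting these: cl(A) = {golf}.
∂A = cl(A) ∖ int(A) = {golf} ∖ ∅ = {golf}.


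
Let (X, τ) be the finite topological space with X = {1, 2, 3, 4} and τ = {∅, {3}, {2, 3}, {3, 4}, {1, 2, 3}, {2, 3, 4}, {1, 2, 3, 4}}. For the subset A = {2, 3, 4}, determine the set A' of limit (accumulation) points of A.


A' = {1, 2, 4}

For each x ∈ X, list the open sets U ∈ τ with x ∈ U, then check whether U ∩ (A ∖ {x}) ≠ ∅ for every such U.
  x = 1: opens ∋ x are {1, 2, 3}, {1, 2, 3, 4}; each meets A ∖ {1}, so x IS a limit point.
  x = 2: opens ∋ x are {2, 3}, {1, 2, 3}, {2, 3, 4}, {1, 2, 3, 4}; each meets A ∖ {2}, so x IS a limit point.
  x = 3: open {3} ∋ x has {3} ∩ (A ∖ {3}) = ∅, so x is NOT a limit point.
  x = 4: opens ∋ x are {3, 4}, {2, 3, 4}, {1, 2, 3, 4}; each meets A ∖ {4}, so x IS a limit point.
Collecting: A' = {1, 2, 4}.


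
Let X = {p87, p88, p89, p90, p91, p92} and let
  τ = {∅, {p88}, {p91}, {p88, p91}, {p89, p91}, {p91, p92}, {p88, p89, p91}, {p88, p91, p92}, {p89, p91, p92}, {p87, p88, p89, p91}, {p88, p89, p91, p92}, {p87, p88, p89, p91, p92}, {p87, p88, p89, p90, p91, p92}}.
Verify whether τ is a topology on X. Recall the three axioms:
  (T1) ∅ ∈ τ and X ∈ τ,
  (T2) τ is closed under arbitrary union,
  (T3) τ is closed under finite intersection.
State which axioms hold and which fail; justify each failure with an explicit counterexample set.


τ IS a topology on X.

Axiom (T1): ∅ ∈ τ? Yes; X ∈ τ? Yes.
Axiom (T2/T3): check pairwise unions and intersections of members of τ.
All pairwise intersections and unions checked — each lies in τ. Therefore τ satisfies (T1), (T2), (T3): it IS a topology on X.


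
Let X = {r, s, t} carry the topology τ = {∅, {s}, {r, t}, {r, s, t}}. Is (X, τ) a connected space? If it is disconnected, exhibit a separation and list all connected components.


(X, τ) is disconnected; components = [{s}, {r, t}].

Find clopen sets (U ∈ τ with X ∖ U ∈ τ):
  U = ∅, X ∖ U = {r, s, t} — both open, so U is clopen.
  U = {s}, X ∖ U = {r, t} — both open, so U is clopen.
  U = {r, t}, X ∖ U = {s} — both open, so U is clopen.
  U = {r, s, t}, X ∖ U = ∅ — both open, so U is clopen.
Nontrivial clopen(s) exist: e.g. {r, t}. So (X, τ) is disconnected.
Compute connected components by grouping points that agree on all clopens:
  component: {s}
  component: {r, t}


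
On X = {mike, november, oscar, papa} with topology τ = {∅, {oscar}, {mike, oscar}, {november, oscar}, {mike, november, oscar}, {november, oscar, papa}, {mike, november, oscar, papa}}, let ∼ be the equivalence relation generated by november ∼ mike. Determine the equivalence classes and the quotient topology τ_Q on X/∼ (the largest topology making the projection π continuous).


X/∼ = {[mike=november], [oscar], [papa]}; |τ_Q| = 4.

Equivalence classes: [mike=november], [oscar], [papa].
Quotient map π: X → X/∼ sends mike ↦ [mike=november], november ↦ [mike=november], oscar ↦ [oscar], papa ↦ [papa].
For each subset V ⊆ X/∼, compute π^{-1}(V) ⊆ X and check whether π^{-1}(V) ∈ τ. V is open in τ_Q iff π^{-1}(V) ∈ τ.
  V = {}: π^{-1}(V) = ∅ ∈ τ ✓.
  V = {[mike=november]}: π^{-1}(V) = {mike, november} ∉ τ ✗.
  V = {[oscar]}: π^{-1}(V) = {oscar} ∈ τ ✓.
  V = {[mike=november], [oscar]}: π^{-1}(V) = {mike, november, oscar} ∈ τ ✓.
  V = {[papa]}: π^{-1}(V) = {papa} ∉ τ ✗.
  V = {[mike=november], [papa]}: π^{-1}(V) = {mike, november, papa} ∉ τ ✗.
  V = {[oscar], [papa]}: π^{-1}(V) = {oscar, papa} ∉ τ ✗.
  V = {[mike=november], [oscar], [papa]}: π^{-1}(V) = {mike, november, oscar, papa} ∈ τ ✓.
Open sets in the quotient: τ_Q = {{}, {[oscar]}, {[mike=november], [oscar]}, {[mike=november], [oscar], [papa]}} (4 elements).


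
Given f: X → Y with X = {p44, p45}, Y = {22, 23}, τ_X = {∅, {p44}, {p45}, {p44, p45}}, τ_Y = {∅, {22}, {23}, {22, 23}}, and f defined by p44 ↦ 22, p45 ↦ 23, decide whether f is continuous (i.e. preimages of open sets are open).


f IS continuous.

Compute f^{-1}(U) for each U ∈ τ_Y:
  U = ∅: f^{-1}(U) = ∅ ∈ τ_X ✓.
  U = {22}: f^{-1}(U) = {p44} ∈ τ_X ✓.
  U = {23}: f^{-1}(U) = {p45} ∈ τ_X ✓.
  U = {22, 23}: f^{-1}(U) = {p44, p45} ∈ τ_X ✓.
Every preimage lies in τ_X, so f IS continuous.


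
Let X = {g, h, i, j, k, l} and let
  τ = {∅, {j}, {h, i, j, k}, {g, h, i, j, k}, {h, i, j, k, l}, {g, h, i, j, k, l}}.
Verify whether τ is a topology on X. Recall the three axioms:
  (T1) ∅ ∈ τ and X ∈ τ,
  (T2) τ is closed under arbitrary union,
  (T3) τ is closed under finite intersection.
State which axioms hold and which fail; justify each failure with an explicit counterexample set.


τ IS a topology on X.

Axiom (T1): ∅ ∈ τ? Yes; X ∈ τ? Yes.
Axiom (T2/T3): check pairwise unions and intersections of members of τ.
All pairwise intersections and unions checked — each lies in τ. Therefore τ satisfies (T1), (T2), (T3): it IS a topology on X.


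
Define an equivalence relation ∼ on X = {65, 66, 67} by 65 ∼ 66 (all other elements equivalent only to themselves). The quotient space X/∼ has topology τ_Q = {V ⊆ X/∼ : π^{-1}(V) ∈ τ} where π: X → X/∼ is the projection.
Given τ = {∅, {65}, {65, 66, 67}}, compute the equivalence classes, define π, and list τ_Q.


X/∼ = {[65=66], [67]}; |τ_Q| = 2.

Equivalence classes: [65=66], [67].
Quotient map π: X → X/∼ sends 65 ↦ [65=66], 66 ↦ [65=66], 67 ↦ [67].
For each subset V ⊆ X/∼, compute π^{-1}(V) ⊆ X and check whether π^{-1}(V) ∈ τ. V is open in τ_Q iff π^{-1}(V) ∈ τ.
  V = {}: π^{-1}(V) = ∅ ∈ τ ✓.
  V = {[65=66]}: π^{-1}(V) = {65, 66} ∉ τ ✗.
  V = {[67]}: π^{-1}(V) = {67} ∉ τ ✗.
  V = {[65=66], [67]}: π^{-1}(V) = {65, 66, 67} ∈ τ ✓.
Open sets in the quotient: τ_Q = {{}, {[65=66], [67]}} (2 elements).


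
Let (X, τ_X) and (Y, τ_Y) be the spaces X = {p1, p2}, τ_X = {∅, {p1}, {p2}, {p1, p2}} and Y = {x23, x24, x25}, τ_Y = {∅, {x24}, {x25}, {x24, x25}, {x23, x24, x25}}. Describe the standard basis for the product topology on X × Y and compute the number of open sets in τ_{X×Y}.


Basis B = {∅ × ∅, {p1} × {x24}, {p1} × {x25}, {p2} × {x24}, {p2} × {x25}, {p1} × {x24, x25}, {p1, p2} × {x24}, {p1, p2} × {x25}, {p2} × {x24, x25}, {p1} × {x23, x24, x25}, {p2} × {x23, x24, x25}, {p1, p2} × {x24, x25}, {p1, p2} × {x23, x24, x25}}; |τ_{X×Y}| = 25.

Enumerate products U × V with U ∈ τ_X, V ∈ τ_Y (deduplicated):
  ∅ × ∅ = {} (∅)
  {p1} × {x24} = {(p1,x24)}
  {p1} × {x25} = {(p1,x25)}
  {p2} × {x24} = {(p2,x24)}
  {p2} × {x25} = {(p2,x25)}
  {p1} × {x24, x25} = {(p1,x24), (p1,x25)}
  {p1, p2} × {x24} = {(p1,x24), (p2,x24)}
  {p1, p2} × {x25} = {(p1,x25), (p2,x25)}
  {p2} × {x24, x25} = {(p2,x24), (p2,x25)}
  {p1} × {x23, x24, x25} = {(p1,x23), (p1,x24), (p1,x25)}
  {p2} × {x23, x24, x25} = {(p2,x23), (p2,x24), (p2,x25)}
  {p1, p2} × {x24, x25} = {(p1,x24), (p1,x25), (p2,x24), (p2,x25)}
  {p1, p2} × {x23, x24, x25} = {(p1,x23), (p1,x24), (p1,x25), (p2,x23), (p2,x24), (p2,x25)}
These 13 distinct sets form the basis B.
Close under arbitrary unions to get τ_{X×Y}; counting gives |τ_{X×Y}| = 25.


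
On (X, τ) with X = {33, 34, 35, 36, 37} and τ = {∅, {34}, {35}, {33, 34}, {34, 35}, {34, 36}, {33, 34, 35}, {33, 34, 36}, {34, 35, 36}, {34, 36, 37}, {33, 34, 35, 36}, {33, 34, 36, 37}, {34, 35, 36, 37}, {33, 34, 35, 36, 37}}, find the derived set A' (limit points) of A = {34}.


A' = {33, 36, 37}

For each x ∈ X, list the open sets U ∈ τ with x ∈ U, then check whether U ∩ (A ∖ {x}) ≠ ∅ for every such U.
  x = 33: opens ∋ x are {33, 34}, {33, 34, 35}, {33, 34, 36}, {33, 34, 35, 36}, {33, 34, 36, 37}, {33, 34, 35, 36, 37}; each meets A ∖ {33}, so x IS a limit point.
  x = 34: open {34} ∋ x has {34} ∩ (A ∖ {34}) = ∅, so x is NOT a limit point.
  x = 35: open {35} ∋ x has {35} ∩ (A ∖ {35}) = ∅, so x is NOT a limit point.
  x = 36: opens ∋ x are {34, 36}, {33, 34, 36}, {34, 35, 36}, {34, 36, 37}, {33, 34, 35, 36}, {33, 34, 36, 37}, {34, 35, 36, 37}, {33, 34, 35, 36, 37}; each meets A ∖ {36}, so x IS a limit point.
  x = 37: opens ∋ x are {34, 36, 37}, {33, 34, 36, 37}, {34, 35, 36, 37}, {33, 34, 35, 36, 37}; each meets A ∖ {37}, so x IS a limit point.
Collecting: A' = {33, 36, 37}.


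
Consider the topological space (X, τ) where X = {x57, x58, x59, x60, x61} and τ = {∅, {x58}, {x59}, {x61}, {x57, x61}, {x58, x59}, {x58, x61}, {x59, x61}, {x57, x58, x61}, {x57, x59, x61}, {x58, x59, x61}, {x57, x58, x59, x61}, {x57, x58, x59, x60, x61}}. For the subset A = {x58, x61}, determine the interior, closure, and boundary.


int(A) = {x58, x61}, cl(A) = {x57, x58, x60, x61}, ∂A = {x57, x60}.

Closed sets in (X, τ) are complements of opens:
  closed(X, τ) = {∅, {x60}, {x57, x60}, {x58, x60}, {x59, x60}, {x57, x58, x60}, {x57, x59, x60}, {x57, x60, x61}, {x58, x59, x60}, {x57, x58, x59, x60}, {x57, x58, x60, x61}, {x57, x59, x60, x61}, {x57, x58, x59, x60, x61}}.
int(A) = ⋃ {U ∈ τ : U ⊆ A}. Opens contained in A: ∅, {x58}, {x61}, {x58, x61}.
Taking the union of these: int(A) = {x58, x61}.
cl(A) = ⋂ {C closed : A ⊆ C}. Closed sets containing A: {x57, x58, x60, x61}, {x57, x58, x59, x60, x61}.
Intersecting these: cl(A) = {x57, x58, x60, x61}.
∂A = cl(A) ∖ int(A) = {x57, x58, x60, x61} ∖ {x58, x61} = {x57, x60}.


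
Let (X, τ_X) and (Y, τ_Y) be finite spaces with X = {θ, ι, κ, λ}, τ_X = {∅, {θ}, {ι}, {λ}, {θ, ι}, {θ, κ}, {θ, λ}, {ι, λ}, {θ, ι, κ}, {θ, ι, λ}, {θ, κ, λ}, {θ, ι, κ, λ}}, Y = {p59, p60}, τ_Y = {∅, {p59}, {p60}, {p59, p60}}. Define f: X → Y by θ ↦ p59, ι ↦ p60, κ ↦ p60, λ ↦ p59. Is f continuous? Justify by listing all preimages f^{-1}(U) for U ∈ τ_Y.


f is NOT continuous.

Compute f^{-1}(U) for each U ∈ τ_Y:
  U = ∅: f^{-1}(U) = ∅ ∈ τ_X ✓.
  U = {p59}: f^{-1}(U) = {θ, λ} ∈ τ_X ✓.
  U = {p60}: f^{-1}(U) = {ι, κ} ∉ τ_X ✗.
  U = {p59, p60}: f^{-1}(U) = {θ, ι, κ, λ} ∈ τ_X ✓.
Found U = {p60} with f^{-1}(U) = {ι, κ} not in τ_X. Therefore f is NOT continuous.


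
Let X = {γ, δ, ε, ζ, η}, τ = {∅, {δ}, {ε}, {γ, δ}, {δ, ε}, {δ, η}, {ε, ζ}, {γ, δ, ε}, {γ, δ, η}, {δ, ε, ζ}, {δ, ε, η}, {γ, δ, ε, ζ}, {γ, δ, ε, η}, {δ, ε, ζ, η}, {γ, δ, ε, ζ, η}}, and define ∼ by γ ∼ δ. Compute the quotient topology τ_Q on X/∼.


X/∼ = {[γ=δ], [ε], [ζ], [η]}; |τ_Q| = 9.

Equivalence classes: [γ=δ], [ε], [ζ], [η].
Quotient map π: X → X/∼ sends γ ↦ [γ=δ], δ ↦ [γ=δ], ε ↦ [ε], ζ ↦ [ζ], η ↦ [η].
For each subset V ⊆ X/∼, compute π^{-1}(V) ⊆ X and check whether π^{-1}(V) ∈ τ. V is open in τ_Q iff π^{-1}(V) ∈ τ.
  V = {}: π^{-1}(V) = ∅ ∈ τ ✓.
  V = {[γ=δ]}: π^{-1}(V) = {γ, δ} ∈ τ ✓.
  V = {[ε]}: π^{-1}(V) = {ε} ∈ τ ✓.
  V = {[γ=δ], [ε]}: π^{-1}(V) = {γ, δ, ε} ∈ τ ✓.
  V = {[ζ]}: π^{-1}(V) = {ζ} ∉ τ ✗.
  V = {[γ=δ], [ζ]}: π^{-1}(V) = {γ, δ, ζ} ∉ τ ✗.
  V = {[ε], [ζ]}: π^{-1}(V) = {ε, ζ} ∈ τ ✓.
  V = {[γ=δ], [ε], [ζ]}: π^{-1}(V) = {γ, δ, ε, ζ} ∈ τ ✓.
  V = {[η]}: π^{-1}(V) = {η} ∉ τ ✗.
  V = {[γ=δ], [η]}: π^{-1}(V) = {γ, δ, η} ∈ τ ✓.
  V = {[ε], [η]}: π^{-1}(V) = {ε, η} ∉ τ ✗.
  V = {[γ=δ], [ε], [η]}: π^{-1}(V) = {γ, δ, ε, η} ∈ τ ✓.
  V = {[ζ], [η]}: π^{-1}(V) = {ζ, η} ∉ τ ✗.
  V = {[γ=δ], [ζ], [η]}: π^{-1}(V) = {γ, δ, ζ, η} ∉ τ ✗.
  V = {[ε], [ζ], [η]}: π^{-1}(V) = {ε, ζ, η} ∉ τ ✗.
  V = {[γ=δ], [ε], [ζ], [η]}: π^{-1}(V) = {γ, δ, ε, ζ, η} ∈ τ ✓.
Open sets in the quotient: τ_Q = {{}, {[γ=δ]}, {[ε]}, {[γ=δ], [ε]}, {[ε], [ζ]}, {[γ=δ], [ε], [ζ]}, {[γ=δ], [η]}, {[γ=δ], [ε], [η]}, {[γ=δ], [ε], [ζ], [η]}} (9 elements).


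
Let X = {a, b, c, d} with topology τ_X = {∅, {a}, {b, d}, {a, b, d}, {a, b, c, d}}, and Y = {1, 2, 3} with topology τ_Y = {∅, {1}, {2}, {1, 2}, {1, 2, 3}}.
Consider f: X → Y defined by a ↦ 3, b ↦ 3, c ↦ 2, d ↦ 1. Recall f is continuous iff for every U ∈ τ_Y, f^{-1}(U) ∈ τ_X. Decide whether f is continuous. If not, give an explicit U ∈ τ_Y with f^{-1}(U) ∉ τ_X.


f is NOT continuous.

Compute f^{-1}(U) for each U ∈ τ_Y:
  U = ∅: f^{-1}(U) = ∅ ∈ τ_X ✓.
  U = {1}: f^{-1}(U) = {d} ∉ τ_X ✗.
  U = {2}: f^{-1}(U) = {c} ∉ τ_X ✗.
  U = {1, 2}: f^{-1}(U) = {c, d} ∉ τ_X ✗.
  U = {1, 2, 3}: f^{-1}(U) = {a, b, c, d} ∈ τ_X ✓.
Found U = {1} with f^{-1}(U) = {d} not in τ_X. Therefore f is NOT continuous.
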